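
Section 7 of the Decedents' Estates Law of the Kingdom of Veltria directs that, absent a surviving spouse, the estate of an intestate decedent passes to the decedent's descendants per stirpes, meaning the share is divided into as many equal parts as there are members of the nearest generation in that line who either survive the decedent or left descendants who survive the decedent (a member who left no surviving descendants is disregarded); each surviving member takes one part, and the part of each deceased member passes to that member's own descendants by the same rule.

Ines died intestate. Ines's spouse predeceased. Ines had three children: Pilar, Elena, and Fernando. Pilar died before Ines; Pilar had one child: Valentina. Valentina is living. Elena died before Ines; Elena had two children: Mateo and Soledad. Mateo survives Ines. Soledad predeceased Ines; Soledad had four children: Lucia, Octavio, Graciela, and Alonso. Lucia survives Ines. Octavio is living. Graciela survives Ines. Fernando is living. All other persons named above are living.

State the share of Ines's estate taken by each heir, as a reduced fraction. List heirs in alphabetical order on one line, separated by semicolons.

There is no surviving spouse, so the entire estate passes to Ines's descendants per stirpes.
The estate is divided into 3 equal shares of 1/3 among Pilar, Elena, Fernando.
Pilar predeceased; the 1/3 allotted to Pilar's branch passes to Pilar's issue by representation.
Valentina is the sole taker at this level and receives the full 1/3.
Elena predeceased; the 1/3 allotted to Elena's branch passes to Elena's issue by representation.
The 1/3 is divided into 2 equal shares of 1/6 among Mateo, Soledad.
Mateo is living and takes 1/6.
Soledad predeceased; the 1/6 allotted to Soledad's branch passes to Soledad's issue by representation.
The 1/6 is divided into 4 equal shares of 1/24 among Lucia, Octavio, Graciela, Alonso.
Lucia is living and takes 1/24.
Octavio is living and takes 1/24.
Graciela is living and takes 1/24.
Alonso is living and takes 1/24.
Fernando is living and takes 1/3.

Alonso 1/24; Fernando 1/3; Graciela 1/24; Lucia 1/24; Mateo 1/6; Octavio 1/24; Valentina 1/3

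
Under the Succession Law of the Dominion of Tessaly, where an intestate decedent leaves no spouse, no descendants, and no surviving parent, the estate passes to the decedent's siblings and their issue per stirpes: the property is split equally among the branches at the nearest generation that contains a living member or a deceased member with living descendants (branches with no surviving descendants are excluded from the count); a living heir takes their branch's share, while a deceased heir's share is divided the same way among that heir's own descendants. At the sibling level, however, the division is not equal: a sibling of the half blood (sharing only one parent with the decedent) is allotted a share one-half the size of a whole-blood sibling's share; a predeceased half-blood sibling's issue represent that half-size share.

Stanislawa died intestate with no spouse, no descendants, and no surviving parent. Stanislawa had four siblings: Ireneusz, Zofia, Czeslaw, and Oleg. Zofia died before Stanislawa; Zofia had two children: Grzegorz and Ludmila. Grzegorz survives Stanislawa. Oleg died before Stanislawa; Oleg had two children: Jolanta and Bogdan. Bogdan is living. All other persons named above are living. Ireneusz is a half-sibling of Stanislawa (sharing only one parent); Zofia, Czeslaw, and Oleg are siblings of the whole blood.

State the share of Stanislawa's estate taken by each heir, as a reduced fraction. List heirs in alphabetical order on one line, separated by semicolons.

Bogdan 1/7; Czeslaw 2/7; Grzegorz 1/7; Ireneusz 1/7; Jolanta 1/7; Ludmila 1/7

No spouse, descendants, or parent survives, so the estate passes to Stanislawa's siblings per stirpes.
Half-blood siblings count for one-half the weight of whole-blood siblings at the initial division.
Dividing 1 in proportion to weights (total weight 7/2): Ireneusz (weight 1/2) → 1/7; Zofia (weight 1) → 2/7; Czeslaw (weight 1) → 2/7; Oleg (weight 1) → 2/7.
Ireneusz is living and takes 1/7.
Zofia predeceased; the 2/7 allotted to Zofia's branch passes to Zofia's issue by representation.
The 2/7 is divided into 2 equal shares of 1/7 among Grzegorz, Ludmila.
Grzegorz is living and takes 1/7.
Ludmila is living and takes 1/7.
Czeslaw is living and takes 2/7.
Oleg predeceased; the 2/7 allotted to Oleg's branch passes to Oleg's issue by representation.
The 2/7 is divided into 2 equal shares of 1/7 among Jolanta, Bogdan.
Jolanta is living and takes 1/7.
Bogdan is living and takes 1/7.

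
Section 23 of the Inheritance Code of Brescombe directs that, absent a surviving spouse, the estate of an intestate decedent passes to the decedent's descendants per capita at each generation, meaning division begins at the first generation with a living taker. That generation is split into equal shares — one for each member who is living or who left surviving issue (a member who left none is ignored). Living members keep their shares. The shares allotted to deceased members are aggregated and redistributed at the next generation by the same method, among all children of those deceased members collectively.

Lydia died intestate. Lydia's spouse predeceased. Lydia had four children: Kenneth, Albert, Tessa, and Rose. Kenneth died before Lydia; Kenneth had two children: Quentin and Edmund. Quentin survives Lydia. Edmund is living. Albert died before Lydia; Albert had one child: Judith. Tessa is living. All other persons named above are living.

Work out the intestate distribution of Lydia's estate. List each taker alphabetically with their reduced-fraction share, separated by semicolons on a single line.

Edmund 1/6; Judith 1/6; Quentin 1/6; Rose 1/4; Tessa 1/4

There is no surviving spouse, so the entire estate passes to Lydia's descendants per capita at each generation.
At generation 1 (Kenneth, Albert, Tessa, Rose) there are 4 shares of (1)/4 = 1/4 each.
Living: Tessa and Rose — each takes 1/4.
Deceased: Kenneth and Albert. Their combined 1/2 is pooled and carried to generation 2.
At generation 2 (Quentin, Edmund, Judith) there are 3 shares of (1/2)/3 = 1/6 each.
Living: Quentin, Edmund, and Judith — each takes 1/6.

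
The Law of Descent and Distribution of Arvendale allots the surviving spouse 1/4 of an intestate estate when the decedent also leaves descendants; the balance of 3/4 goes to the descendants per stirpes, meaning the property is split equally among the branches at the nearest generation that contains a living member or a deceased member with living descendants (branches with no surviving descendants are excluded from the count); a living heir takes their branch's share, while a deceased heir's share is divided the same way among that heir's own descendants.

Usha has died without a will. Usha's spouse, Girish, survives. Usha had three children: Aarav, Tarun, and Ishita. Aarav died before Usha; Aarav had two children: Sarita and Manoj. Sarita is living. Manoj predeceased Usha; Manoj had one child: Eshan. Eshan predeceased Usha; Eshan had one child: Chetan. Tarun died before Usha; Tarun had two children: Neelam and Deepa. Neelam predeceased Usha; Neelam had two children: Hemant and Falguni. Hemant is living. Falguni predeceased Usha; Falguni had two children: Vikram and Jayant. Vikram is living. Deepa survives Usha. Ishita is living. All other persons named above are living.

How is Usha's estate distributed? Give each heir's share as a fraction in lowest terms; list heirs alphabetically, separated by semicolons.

Chetan 1/8; Deepa 1/8; Girish 1/4; Hemant 1/16; Ishita 1/4; Jayant 1/32; Sarita 1/8; Vikram 1/32

Girish, as surviving spouse, takes 1/4.
The remaining 3/4 passes to Usha's descendants per stirpes.
The 3/4 is divided into 3 equal shares of 1/4 among Aarav, Tarun, Ishita.
Aarav predeceased; the 1/4 allotted to Aarav's branch passes to Aarav's issue by representation.
The 1/4 is divided into 2 equal shares of 1/8 among Sarita, Manoj.
Sarita is living and takes 1/8.
Manoj predeceased; the 1/8 allotted to Manoj's branch passes to Manoj's issue by representation.
Eshan's line is the sole branch at this level, so the full 1/8 passes to Eshan's issue by representation.
Chetan is the sole taker at this level and receives the full 1/8.
Tarun predeceased; the 1/4 allotted to Tarun's branch passes to Tarun's issue by representation.
The 1/4 is divided into 2 equal shares of 1/8 among Neelam, Deepa.
Neelam predeceased; the 1/8 allotted to Neelam's branch passes to Neelam's issue by representation.
The 1/8 is divided into 2 equal shares of 1/16 among Hemant, Falguni.
Hemant is living and takes 1/16.
Falguni predeceased; the 1/16 allotted to Falguni's branch passes to Falguni's issue by representation.
The 1/16 is divided into 2 equal shares of 1/32 among Vikram, Jayant.
Vikram is living and takes 1/32.
Jayant is living and takes 1/32.
Deepa is living and takes 1/8.
Ishita is living and takes 1/4.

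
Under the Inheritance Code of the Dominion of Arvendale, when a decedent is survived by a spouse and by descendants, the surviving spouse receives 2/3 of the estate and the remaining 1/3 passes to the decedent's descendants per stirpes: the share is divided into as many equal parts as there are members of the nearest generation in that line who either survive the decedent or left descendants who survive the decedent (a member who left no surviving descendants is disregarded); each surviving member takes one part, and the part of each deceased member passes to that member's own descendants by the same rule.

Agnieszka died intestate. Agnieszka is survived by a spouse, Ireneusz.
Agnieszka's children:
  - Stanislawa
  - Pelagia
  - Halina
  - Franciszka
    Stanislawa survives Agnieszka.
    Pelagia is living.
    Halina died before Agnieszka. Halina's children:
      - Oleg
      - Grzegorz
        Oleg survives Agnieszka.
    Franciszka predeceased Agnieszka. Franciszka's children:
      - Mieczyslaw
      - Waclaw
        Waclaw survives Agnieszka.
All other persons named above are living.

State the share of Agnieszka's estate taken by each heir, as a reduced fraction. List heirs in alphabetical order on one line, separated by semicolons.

Ireneusz, as surviving spouse, takes 2/3.
The remaining 1/3 passes to Agnieszka's descendants per stirpes.
The 1/3 is divided into 4 equal shares of 1/12 among Stanislawa, Pelagia, Halina, Franciszka.
Stanislawa is living and takes 1/12.
Pelagia is living and takes 1/12.
Halina predeceased; the 1/12 allotted to Halina's branch passes to Halina's issue by representation.
The 1/12 is divided into 2 equal shares of 1/24 among Oleg, Grzegorz.
Oleg is living and takes 1/24.
Grzegorz is living and takes 1/24.
Franciszka predeceased; the 1/12 allotted to Franciszka's branch passes to Franciszka's issue by representation.
The 1/12 is divided into 2 equal shares of 1/24 among Mieczyslaw, Waclaw.
Mieczyslaw is living and takes 1/24.
Waclaw is living and takes 1/24.

Grzegorz 1/24; Ireneusz 2/3; Mieczyslaw 1/24; Oleg 1/24; Pelagia 1/12; Stanislawa 1/12; Waclaw 1/24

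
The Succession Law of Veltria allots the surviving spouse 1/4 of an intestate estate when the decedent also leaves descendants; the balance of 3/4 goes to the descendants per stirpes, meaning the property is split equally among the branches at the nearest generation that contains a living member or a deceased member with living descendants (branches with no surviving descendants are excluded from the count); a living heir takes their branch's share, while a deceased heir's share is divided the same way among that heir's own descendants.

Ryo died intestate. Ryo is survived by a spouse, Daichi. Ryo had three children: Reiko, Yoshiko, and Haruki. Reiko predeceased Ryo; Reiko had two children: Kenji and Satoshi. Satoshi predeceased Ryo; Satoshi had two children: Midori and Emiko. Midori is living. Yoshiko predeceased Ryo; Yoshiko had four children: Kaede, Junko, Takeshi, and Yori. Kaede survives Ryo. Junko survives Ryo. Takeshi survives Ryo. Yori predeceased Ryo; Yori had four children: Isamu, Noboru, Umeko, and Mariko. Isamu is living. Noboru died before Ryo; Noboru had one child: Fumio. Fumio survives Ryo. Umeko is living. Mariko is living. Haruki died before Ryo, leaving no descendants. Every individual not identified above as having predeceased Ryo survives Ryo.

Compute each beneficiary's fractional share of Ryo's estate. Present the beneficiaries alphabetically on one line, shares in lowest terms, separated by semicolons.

Daichi, as surviving spouse, takes 1/4.
The remaining 3/4 passes to Ryo's descendants per stirpes.
Haruki left no surviving issue, so that branch lapses and is disregarded.
The 3/4 is divided into 2 equal shares of 3/8 among Reiko, Yoshiko.
Reiko predeceased; the 3/8 allotted to Reiko's branch passes to Reiko's issue by representation.
The 3/8 is divided into 2 equal shares of 3/16 among Kenji, Satoshi.
Kenji is living and takes 3/16.
Satoshi predeceased; the 3/16 allotted to Satoshi's branch passes to Satoshi's issue by representation.
The 3/16 is divided into 2 equal shares of 3/32 among Midori, Emiko.
Midori is living and takes 3/32.
Emiko is living and takes 3/32.
Yoshiko predeceased; the 3/8 allotted to Yoshiko's branch passes to Yoshiko's issue by representation.
The 3/8 is divided into 4 equal shares of 3/32 among Kaede, Junko, Takeshi, Yori.
Kaede is living and takes 3/32.
Junko is living and takes 3/32.
Takeshi is living and takes 3/32.
Yori predeceased; the 3/32 allotted to Yori's branch passes to Yori's issue by representation.
The 3/32 is divided into 4 equal shares of 3/128 among Isamu, Noboru, Umeko, Mariko.
Isamu is living and takes 3/128.
Noboru predeceased; the 3/128 allotted to Noboru's branch passes to Noboru's issue by representation.
Fumio is the sole taker at this level and receives the full 3/128.
Umeko is living and takes 3/128.
Mariko is living and takes 3/128.

Daichi 1/4; Emiko 3/32; Fumio 3/128; Isamu 3/128; Junko 3/32; Kaede 3/32; Kenji 3/16; Mariko 3/128; Midori 3/32; Takeshi 3/32; Umeko 3/128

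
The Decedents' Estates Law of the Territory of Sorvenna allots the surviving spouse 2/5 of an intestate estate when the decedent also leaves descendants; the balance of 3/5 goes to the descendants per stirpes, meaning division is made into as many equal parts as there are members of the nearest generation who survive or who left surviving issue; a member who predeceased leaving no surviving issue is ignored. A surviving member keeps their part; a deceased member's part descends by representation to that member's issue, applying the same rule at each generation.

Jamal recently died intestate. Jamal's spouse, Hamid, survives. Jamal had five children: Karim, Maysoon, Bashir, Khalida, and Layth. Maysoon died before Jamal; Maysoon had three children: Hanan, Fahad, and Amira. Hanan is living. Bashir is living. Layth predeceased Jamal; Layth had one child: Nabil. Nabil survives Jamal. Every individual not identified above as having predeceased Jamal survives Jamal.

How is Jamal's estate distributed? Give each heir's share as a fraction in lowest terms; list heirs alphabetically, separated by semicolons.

Hamid, as surviving spouse, takes 2/5.
The remaining 3/5 passes to Jamal's descendants per stirpes.
The 3/5 is divided into 5 equal shares of 3/25 among Karim, Maysoon, Bashir, Khalida, Layth.
Karim is living and takes 3/25.
Maysoon predeceased; the 3/25 allotted to Maysoon's branch passes to Maysoon's issue by representation.
The 3/25 is divided into 3 equal shares of 1/25 among Hanan, Fahad, Amira.
Hanan is living and takes 1/25.
Fahad is living and takes 1/25.
Amira is living and takes 1/25.
Bashir is living and takes 3/25.
Khalida is living and takes 3/25.
Layth predeceased; the 3/25 allotted to Layth's branch passes to Layth's issue by representation.
Nabil is the sole taker at this level and receives the full 3/25.

Amira 1/25; Bashir 3/25; Fahad 1/25; Hamid 2/5; Hanan 1/25; Karim 3/25; Khalida 3/25; Nabil 3/25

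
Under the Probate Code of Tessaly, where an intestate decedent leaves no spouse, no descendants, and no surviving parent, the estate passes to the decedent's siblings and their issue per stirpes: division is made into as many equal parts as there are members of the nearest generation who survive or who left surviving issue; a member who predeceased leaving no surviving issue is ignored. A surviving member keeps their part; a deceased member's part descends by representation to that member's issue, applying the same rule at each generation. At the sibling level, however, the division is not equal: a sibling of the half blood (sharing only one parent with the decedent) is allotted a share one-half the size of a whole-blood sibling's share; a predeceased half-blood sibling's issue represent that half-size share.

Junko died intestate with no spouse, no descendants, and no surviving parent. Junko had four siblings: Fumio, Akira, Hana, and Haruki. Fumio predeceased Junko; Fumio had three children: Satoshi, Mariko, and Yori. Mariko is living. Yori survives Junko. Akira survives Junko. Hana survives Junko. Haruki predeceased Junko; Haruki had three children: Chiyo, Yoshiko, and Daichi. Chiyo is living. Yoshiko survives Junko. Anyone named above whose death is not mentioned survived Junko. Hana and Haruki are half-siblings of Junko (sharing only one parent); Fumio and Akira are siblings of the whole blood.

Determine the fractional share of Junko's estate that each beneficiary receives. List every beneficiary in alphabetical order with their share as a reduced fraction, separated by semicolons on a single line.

Akira 1/3; Chiyo 1/18; Daichi 1/18; Hana 1/6; Mariko 1/9; Satoshi 1/9; Yori 1/9; Yoshiko 1/18

No spouse, descendants, or parent survives, so the estate passes to Junko's siblings per stirpes.
Half-blood siblings count for one-half the weight of whole-blood siblings at the initial division.
Dividing 1 in proportion to weights (total weight 3): Fumio (weight 1) → 1/3; Akira (weight 1) → 1/3; Hana (weight 1/2) → 1/6; Haruki (weight 1/2) → 1/6.
Fumio predeceased; the 1/3 allotted to Fumio's branch passes to Fumio's issue by representation.
The 1/3 is divided into 3 equal shares of 1/9 among Satoshi, Mariko, Yori.
Satoshi is living and takes 1/9.
Mariko is living and takes 1/9.
Yori is living and takes 1/9.
Akira is living and takes 1/3.
Hana is living and takes 1/6.
Haruki predeceased; the 1/6 allotted to Haruki's branch passes to Haruki's issue by representation.
The 1/6 is divided into 3 equal shares of 1/18 among Chiyo, Yoshiko, Daichi.
Chiyo is living and takes 1/18.
Yoshiko is living and takes 1/18.
Daichi is living and takes 1/18.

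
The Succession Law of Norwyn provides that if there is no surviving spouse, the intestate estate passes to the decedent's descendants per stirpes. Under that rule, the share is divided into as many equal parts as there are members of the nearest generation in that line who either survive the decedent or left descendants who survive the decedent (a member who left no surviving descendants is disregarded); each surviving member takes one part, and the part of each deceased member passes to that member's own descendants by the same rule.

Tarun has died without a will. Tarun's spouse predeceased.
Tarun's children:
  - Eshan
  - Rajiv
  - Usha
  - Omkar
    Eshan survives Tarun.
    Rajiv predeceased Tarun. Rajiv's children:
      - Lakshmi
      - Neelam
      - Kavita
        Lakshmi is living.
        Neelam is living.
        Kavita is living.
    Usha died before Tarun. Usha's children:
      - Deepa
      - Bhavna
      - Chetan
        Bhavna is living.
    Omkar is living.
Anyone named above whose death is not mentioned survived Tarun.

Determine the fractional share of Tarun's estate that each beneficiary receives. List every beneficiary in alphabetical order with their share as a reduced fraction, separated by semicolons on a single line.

There is no surviving spouse, so the entire estate passes to Tarun's descendants per stirpes.
The estate is divided into 4 equal shares of 1/4 among Eshan, Rajiv, Usha, Omkar.
Eshan is living and takes 1/4.
Rajiv predeceased; the 1/4 allotted to Rajiv's branch passes to Rajiv's issue by representation.
The 1/4 is divided into 3 equal shares of 1/12 among Lakshmi, Neelam, Kavita.
Lakshmi is living and takes 1/12.
Neelam is living and takes 1/12.
Kavita is living and takes 1/12.
Usha predeceased; the 1/4 allotted to Usha's branch passes to Usha's issue by representation.
The 1/4 is divided into 3 equal shares of 1/12 among Deepa, Bhavna, Chetan.
Deepa is living and takes 1/12.
Bhavna is living and takes 1/12.
Chetan is living and takes 1/12.
Omkar is living and takes 1/4.

Bhavna 1/12; Chetan 1/12; Deepa 1/12; Eshan 1/4; Kavita 1/12; Lakshmi 1/12; Neelam 1/12; Omkar 1/4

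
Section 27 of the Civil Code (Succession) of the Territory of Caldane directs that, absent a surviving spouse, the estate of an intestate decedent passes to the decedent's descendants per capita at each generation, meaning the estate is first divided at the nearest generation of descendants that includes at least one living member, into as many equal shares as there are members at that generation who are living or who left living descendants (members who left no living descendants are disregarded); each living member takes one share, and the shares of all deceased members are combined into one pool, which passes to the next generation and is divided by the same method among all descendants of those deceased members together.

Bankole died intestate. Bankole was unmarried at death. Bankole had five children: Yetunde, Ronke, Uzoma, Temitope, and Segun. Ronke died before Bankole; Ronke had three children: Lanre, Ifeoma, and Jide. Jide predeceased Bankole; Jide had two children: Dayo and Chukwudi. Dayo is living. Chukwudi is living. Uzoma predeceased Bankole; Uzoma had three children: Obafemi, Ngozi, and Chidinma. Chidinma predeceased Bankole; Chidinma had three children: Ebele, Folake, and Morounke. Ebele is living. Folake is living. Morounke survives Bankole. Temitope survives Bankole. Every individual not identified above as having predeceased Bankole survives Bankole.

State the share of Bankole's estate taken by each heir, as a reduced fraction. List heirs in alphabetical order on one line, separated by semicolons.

Chukwudi 2/75; Dayo 2/75; Ebele 2/75; Folake 2/75; Ifeoma 1/15; Lanre 1/15; Morounke 2/75; Ngozi 1/15; Obafemi 1/15; Segun 1/5; Temitope 1/5; Yetunde 1/5

There is no surviving spouse, so the entire estate passes to Bankole's descendants per capita at each generation.
At generation 1 (Yetunde, Ronke, Uzoma, Temitope, Segun) there are 5 shares of (1)/5 = 1/5 each.
Living: Yetunde, Temitope, and Segun — each takes 1/5.
Deceased: Ronke and Uzoma. Their combined 2/5 is pooled and carried to generation 2.
At generation 2 (Lanre, Ifeoma, Jide, Obafemi, Ngozi, Chidinma) there are 6 shares of (2/5)/6 = 1/15 each.
Living: Lanre, Ifeoma, Obafemi, and Ngozi — each takes 1/15.
Deceased: Jide and Chidinma. Their combined 2/15 is pooled and carried to generation 3.
At generation 3 (Dayo, Chukwudi, Ebele, Folake, Morounke) there are 5 shares of (2/15)/5 = 2/75 each.
Living: Dayo, Chukwudi, Ebele, Folake, and Morounke — each takes 2/75.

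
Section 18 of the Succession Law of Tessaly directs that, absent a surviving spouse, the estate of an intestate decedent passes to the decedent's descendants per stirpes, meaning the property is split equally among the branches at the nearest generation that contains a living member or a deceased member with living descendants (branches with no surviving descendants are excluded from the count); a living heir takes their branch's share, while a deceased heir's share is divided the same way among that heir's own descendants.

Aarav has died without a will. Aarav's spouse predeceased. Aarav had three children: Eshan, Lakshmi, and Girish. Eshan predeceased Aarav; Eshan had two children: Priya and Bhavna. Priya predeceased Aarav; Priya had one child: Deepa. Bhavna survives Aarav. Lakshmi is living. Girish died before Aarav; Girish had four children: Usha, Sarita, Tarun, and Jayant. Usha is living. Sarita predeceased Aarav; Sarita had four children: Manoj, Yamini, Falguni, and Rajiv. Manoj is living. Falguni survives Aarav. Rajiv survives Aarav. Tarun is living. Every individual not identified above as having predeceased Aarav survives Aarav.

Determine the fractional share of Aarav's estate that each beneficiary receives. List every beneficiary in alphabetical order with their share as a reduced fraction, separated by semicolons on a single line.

There is no surviving spouse, so the entire estate passes to Aarav's descendants per stirpes.
The estate is divided into 3 equal shares of 1/3 among Eshan, Lakshmi, Girish.
Eshan predeceased; the 1/3 allotted to Eshan's branch passes to Eshan's issue by representation.
The 1/3 is divided into 2 equal shares of 1/6 among Priya, Bhavna.
Priya predeceased; the 1/6 allotted to Priya's branch passes to Priya's issue by representation.
Deepa is the sole taker at this level and receives the full 1/6.
Bhavna is living and takes 1/6.
Lakshmi is living and takes 1/3.
Girish predeceased; the 1/3 allotted to Girish's branch passes to Girish's issue by representation.
The 1/3 is divided into 4 equal shares of 1/12 among Usha, Sarita, Tarun, Jayant.
Usha is living and takes 1/12.
Sarita predeceased; the 1/12 allotted to Sarita's branch passes to Sarita's issue by representation.
The 1/12 is divided into 4 equal shares of 1/48 among Manoj, Yamini, Falguni, Rajiv.
Manoj is living and takes 1/48.
Yamini is living and takes 1/48.
Falguni is living and takes 1/48.
Rajiv is living and takes 1/48.
Tarun is living and takes 1/12.
Jayant is living and takes 1/12.

Bhavna 1/6; Deepa 1/6; Falguni 1/48; Jayant 1/12; Lakshmi 1/3; Manoj 1/48; Rajiv 1/48; Tarun 1/12; Usha 1/12; Yamini 1/48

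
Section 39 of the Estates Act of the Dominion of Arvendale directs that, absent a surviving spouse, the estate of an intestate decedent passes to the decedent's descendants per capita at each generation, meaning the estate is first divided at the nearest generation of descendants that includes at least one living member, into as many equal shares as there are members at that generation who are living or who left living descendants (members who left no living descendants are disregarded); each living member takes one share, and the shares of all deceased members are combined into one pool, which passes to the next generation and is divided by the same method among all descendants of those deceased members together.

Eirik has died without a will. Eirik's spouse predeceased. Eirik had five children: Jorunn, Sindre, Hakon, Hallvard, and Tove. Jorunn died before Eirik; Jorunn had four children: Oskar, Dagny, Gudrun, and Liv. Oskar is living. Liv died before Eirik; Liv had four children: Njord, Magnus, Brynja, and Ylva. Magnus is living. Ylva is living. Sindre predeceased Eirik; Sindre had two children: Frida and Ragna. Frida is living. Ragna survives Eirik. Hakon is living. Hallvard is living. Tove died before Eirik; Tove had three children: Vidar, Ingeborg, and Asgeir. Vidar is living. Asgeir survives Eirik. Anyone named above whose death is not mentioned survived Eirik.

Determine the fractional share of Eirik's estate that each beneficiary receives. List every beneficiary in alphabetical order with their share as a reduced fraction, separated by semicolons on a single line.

Asgeir 1/15; Brynja 1/60; Dagny 1/15; Frida 1/15; Gudrun 1/15; Hakon 1/5; Hallvard 1/5; Ingeborg 1/15; Magnus 1/60; Njord 1/60; Oskar 1/15; Ragna 1/15; Vidar 1/15; Ylva 1/60

There is no surviving spouse, so the entire estate passes to Eirik's descendants per capita at each generation.
At generation 1 (Jorunn, Sindre, Hakon, Hallvard, Tove) there are 5 shares of (1)/5 = 1/5 each.
Living: Hakon and Hallvard — each takes 1/5.
Deceased: Jorunn, Sindre, and Tove. Their combined 3/5 is pooled and carried to generation 2.
At generation 2 (Oskar, Dagny, Gudrun, Liv, Frida, Ragna, Vidar, Ingeborg, Asgeir) there are 9 shares of (3/5)/9 = 1/15 each.
Living: Oskar, Dagny, Gudrun, Frida, Ragna, Vidar, Ingeborg, and Asgeir — each takes 1/15.
Deceased: Liv. That 1/15 share is carried to generation 3.
At generation 3 (Njord, Magnus, Brynja, Ylva) there are 4 shares of (1/15)/4 = 1/60 each.
Living: Njord, Magnus, Brynja, and Ylva — each takes 1/60.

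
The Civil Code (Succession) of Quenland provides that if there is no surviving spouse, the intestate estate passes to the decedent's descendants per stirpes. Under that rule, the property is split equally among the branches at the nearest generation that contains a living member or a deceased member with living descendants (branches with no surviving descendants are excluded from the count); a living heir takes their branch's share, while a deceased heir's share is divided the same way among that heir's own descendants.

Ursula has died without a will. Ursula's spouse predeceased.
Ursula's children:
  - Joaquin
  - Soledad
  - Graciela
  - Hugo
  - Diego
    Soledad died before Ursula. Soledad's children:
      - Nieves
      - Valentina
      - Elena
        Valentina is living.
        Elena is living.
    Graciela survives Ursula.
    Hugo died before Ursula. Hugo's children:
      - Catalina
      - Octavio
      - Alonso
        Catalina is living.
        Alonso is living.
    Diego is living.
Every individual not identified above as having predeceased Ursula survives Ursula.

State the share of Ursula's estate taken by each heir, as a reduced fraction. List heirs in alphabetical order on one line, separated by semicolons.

Alonso 1/15; Catalina 1/15; Diego 1/5; Elena 1/15; Graciela 1/5; Joaquin 1/5; Nieves 1/15; Octavio 1/15; Valentina 1/15

There is no surviving spouse, so the entire estate passes to Ursula's descendants per stirpes.
The estate is divided into 5 equal shares of 1/5 among Joaquin, Soledad, Graciela, Hugo, Diego.
Joaquin is living and takes 1/5.
Soledad predeceased; the 1/5 allotted to Soledad's branch passes to Soledad's issue by representation.
The 1/5 is divided into 3 equal shares of 1/15 among Nieves, Valentina, Elena.
Nieves is living and takes 1/15.
Valentina is living and takes 1/15.
Elena is living and takes 1/15.
Graciela is living and takes 1/5.
Hugo predeceased; the 1/5 allotted to Hugo's branch passes to Hugo's issue by representation.
The 1/5 is divided into 3 equal shares of 1/15 among Catalina, Octavio, Alonso.
Catalina is living and takes 1/15.
Octavio is living and takes 1/15.
Alonso is living and takes 1/15.
Diego is living and takes 1/5.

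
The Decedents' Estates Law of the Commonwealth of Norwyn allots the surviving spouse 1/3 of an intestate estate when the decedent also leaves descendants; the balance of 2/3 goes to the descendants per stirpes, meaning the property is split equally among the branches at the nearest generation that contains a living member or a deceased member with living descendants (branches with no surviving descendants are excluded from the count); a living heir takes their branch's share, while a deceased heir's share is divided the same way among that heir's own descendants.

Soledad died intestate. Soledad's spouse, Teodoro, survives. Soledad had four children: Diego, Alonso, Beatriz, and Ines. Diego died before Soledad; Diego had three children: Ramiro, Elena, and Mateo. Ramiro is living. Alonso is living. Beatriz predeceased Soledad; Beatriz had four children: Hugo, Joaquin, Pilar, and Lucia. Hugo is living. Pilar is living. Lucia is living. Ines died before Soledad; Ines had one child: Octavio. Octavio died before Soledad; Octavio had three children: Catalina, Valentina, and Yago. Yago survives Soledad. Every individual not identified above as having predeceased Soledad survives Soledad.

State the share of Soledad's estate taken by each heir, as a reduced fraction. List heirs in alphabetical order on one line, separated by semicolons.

Alonso 1/6; Catalina 1/18; Elena 1/18; Hugo 1/24; Joaquin 1/24; Lucia 1/24; Mateo 1/18; Pilar 1/24; Ramiro 1/18; Teodoro 1/3; Valentina 1/18; Yago 1/18

Teodoro, as surviving spouse, takes 1/3.
The remaining 2/3 passes to Soledad's descendants per stirpes.
The 2/3 is divided into 4 equal shares of 1/6 among Diego, Alonso, Beatriz, Ines.
Diego predeceased; the 1/6 allotted to Diego's branch passes to Diego's issue by representation.
The 1/6 is divided into 3 equal shares of 1/18 among Ramiro, Elena, Mateo.
Ramiro is living and takes 1/18.
Elena is living and takes 1/18.
Mateo is living and takes 1/18.
Alonso is living and takes 1/6.
Beatriz predeceased; the 1/6 allotted to Beatriz's branch passes to Beatriz's issue by representation.
The 1/6 is divided into 4 equal shares of 1/24 among Hugo, Joaquin, Pilar, Lucia.
Hugo is living and takes 1/24.
Joaquin is living and takes 1/24.
Pilar is living and takes 1/24.
Lucia is living and takes 1/24.
Ines predeceased; the 1/6 allotted to Ines's branch passes to Ines's issue by representation.
Octavio's line is the sole branch at this level, so the full 1/6 passes to Octavio's issue by representation.
The 1/6 is divided into 3 equal shares of 1/18 among Catalina, Valentina, Yago.
Catalina is living and takes 1/18.
Valentina is living and takes 1/18.
Yago is living and takes 1/18.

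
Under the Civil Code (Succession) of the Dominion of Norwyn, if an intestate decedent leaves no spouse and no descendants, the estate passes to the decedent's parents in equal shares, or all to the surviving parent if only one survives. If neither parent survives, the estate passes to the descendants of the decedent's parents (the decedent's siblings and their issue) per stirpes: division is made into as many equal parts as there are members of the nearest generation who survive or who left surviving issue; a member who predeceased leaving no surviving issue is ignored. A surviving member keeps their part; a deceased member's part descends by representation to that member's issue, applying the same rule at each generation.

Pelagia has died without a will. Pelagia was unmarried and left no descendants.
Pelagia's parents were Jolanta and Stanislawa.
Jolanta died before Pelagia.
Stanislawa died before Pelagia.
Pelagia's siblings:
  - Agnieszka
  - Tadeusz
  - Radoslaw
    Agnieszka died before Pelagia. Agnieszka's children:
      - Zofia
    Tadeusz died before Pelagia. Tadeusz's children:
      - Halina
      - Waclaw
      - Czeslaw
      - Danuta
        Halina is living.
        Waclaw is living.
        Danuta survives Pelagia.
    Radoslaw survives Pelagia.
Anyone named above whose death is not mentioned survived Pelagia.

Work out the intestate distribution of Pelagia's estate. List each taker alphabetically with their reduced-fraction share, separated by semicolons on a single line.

Czeslaw 1/12; Danuta 1/12; Halina 1/12; Radoslaw 1/3; Waclaw 1/12; Zofia 1/3

Neither parent survives and there are no descendants, so the estate passes to Pelagia's siblings and their issue per stirpes.
The estate is divided into 3 equal shares of 1/3 among Agnieszka, Tadeusz, Radoslaw.
Agnieszka predeceased; the 1/3 allotted to Agnieszka's branch passes to Agnieszka's issue by representation.
Zofia is the sole taker at this level and receives the full 1/3.
Tadeusz predeceased; the 1/3 allotted to Tadeusz's branch passes to Tadeusz's issue by representation.
The 1/3 is divided into 4 equal shares of 1/12 among Halina, Waclaw, Czeslaw, Danuta.
Halina is living and takes 1/12.
Waclaw is living and takes 1/12.
Czeslaw is living and takes 1/12.
Danuta is living and takes 1/12.
Radoslaw is living and takes 1/3.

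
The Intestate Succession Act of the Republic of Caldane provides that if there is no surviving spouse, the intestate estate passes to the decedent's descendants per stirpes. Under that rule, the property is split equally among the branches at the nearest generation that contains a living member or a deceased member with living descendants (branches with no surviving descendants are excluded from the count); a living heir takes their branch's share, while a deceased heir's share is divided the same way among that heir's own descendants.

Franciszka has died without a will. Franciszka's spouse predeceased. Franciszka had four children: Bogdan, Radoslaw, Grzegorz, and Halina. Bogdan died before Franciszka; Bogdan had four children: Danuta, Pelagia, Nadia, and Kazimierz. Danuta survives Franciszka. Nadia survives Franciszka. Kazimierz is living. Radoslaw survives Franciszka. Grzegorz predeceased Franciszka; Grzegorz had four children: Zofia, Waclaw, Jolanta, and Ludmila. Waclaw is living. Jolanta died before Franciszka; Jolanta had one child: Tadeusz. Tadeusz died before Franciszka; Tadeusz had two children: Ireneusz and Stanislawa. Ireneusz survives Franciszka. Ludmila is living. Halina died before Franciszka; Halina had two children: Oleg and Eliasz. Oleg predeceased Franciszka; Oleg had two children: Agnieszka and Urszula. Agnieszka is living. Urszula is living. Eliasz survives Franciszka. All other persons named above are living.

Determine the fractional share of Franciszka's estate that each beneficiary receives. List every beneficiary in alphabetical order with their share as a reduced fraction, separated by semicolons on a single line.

There is no surviving spouse, so the entire estate passes to Franciszka's descendants per stirpes.
The estate is divided into 4 equal shares of 1/4 among Bogdan, Radoslaw, Grzegorz, Halina.
Bogdan predeceased; the 1/4 allotted to Bogdan's branch passes to Bogdan's issue by representation.
The 1/4 is divided into 4 equal shares of 1/16 among Danuta, Pelagia, Nadia, Kazimierz.
Danuta is living and takes 1/16.
Pelagia is living and takes 1/16.
Nadia is living and takes 1/16.
Kazimierz is living and takes 1/16.
Radoslaw is living and takes 1/4.
Grzegorz predeceased; the 1/4 allotted to Grzegorz's branch passes to Grzegorz's issue by representation.
The 1/4 is divided into 4 equal shares of 1/16 among Zofia, Waclaw, Jolanta, Ludmila.
Zofia is living and takes 1/16.
Waclaw is living and takes 1/16.
Jolanta predeceased; the 1/16 allotted to Jolanta's branch passes to Jolanta's issue by representation.
Tadeusz's line is the sole branch at this level, so the full 1/16 passes to Tadeusz's issue by representation.
The 1/16 is divided into 2 equal shares of 1/32 among Ireneusz, Stanislawa.
Ireneusz is living and takes 1/32.
Stanislawa is living and takes 1/32.
Ludmila is living and takes 1/16.
Halina predeceased; the 1/4 allotted to Halina's branch passes to Halina's issue by representation.
The 1/4 is divided into 2 equal shares of 1/8 among Oleg, Eliasz.
Oleg predeceased; the 1/8 allotted to Oleg's branch passes to Oleg's issue by representation.
The 1/8 is divided into 2 equal shares of 1/16 among Agnieszka, Urszula.
Agnieszka is living and takes 1/16.
Urszula is living and takes 1/16.
Eliasz is living and takes 1/8.

Agnieszka 1/16; Danuta 1/16; Eliasz 1/8; Ireneusz 1/32; Kazimierz 1/16; Ludmila 1/16; Nadia 1/16; Pelagia 1/16; Radoslaw 1/4; Stanislawa 1/32; Urszula 1/16; Waclaw 1/16; Zofia 1/16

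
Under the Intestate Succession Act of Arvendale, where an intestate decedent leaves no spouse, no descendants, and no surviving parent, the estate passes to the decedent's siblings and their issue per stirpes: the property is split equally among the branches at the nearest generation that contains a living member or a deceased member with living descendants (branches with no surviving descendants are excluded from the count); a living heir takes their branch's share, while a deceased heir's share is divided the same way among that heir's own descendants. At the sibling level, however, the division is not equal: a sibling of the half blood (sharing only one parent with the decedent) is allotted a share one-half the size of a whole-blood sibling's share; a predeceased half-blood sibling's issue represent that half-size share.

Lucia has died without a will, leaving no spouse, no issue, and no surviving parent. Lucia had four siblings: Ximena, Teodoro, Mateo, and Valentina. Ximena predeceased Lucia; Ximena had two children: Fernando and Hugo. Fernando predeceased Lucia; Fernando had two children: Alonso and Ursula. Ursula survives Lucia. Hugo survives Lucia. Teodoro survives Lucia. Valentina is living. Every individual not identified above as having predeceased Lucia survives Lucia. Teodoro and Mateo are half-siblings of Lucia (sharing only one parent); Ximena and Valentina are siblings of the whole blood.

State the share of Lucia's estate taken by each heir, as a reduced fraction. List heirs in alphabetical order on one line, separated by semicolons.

No spouse, descendants, or parent survives, so the estate passes to Lucia's siblings per stirpes.
Half-blood siblings count for one-half the weight of whole-blood siblings at the initial division.
Dividing 1 in proportion to weights (total weight 3): Ximena (weight 1) → 1/3; Teodoro (weight 1/2) → 1/6; Mateo (weight 1/2) → 1/6; Valentina (weight 1) → 1/3.
Ximena predeceased; the 1/3 allotted to Ximena's branch passes to Ximena's issue by representation.
The 1/3 is divided into 2 equal shares of 1/6 among Fernando, Hugo.
Fernando predeceased; the 1/6 allotted to Fernando's branch passes to Fernando's issue by representation.
The 1/6 is divided into 2 equal shares of 1/12 among Alonso, Ursula.
Alonso is living and takes 1/12.
Ursula is living and takes 1/12.
Hugo is living and takes 1/6.
Teodoro is living and takes 1/6.
Mateo is living and takes 1/6.
Valentina is living and takes 1/3.

Alonso 1/12; Hugo 1/6; Mateo 1/6; Teodoro 1/6; Ursula 1/12; Valentina 1/3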